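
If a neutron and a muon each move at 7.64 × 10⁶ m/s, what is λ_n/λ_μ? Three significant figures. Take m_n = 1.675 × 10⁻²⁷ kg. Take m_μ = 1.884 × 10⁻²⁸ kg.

λ_n/λ_μ = 0.112

At fixed v, p = mv so λ = h/(mv) ∝ 1/m.
λ_n/λ_μ = m_μ/m_n = 1.884 × 10⁻²⁸/1.675 × 10⁻²⁷ = 0.112.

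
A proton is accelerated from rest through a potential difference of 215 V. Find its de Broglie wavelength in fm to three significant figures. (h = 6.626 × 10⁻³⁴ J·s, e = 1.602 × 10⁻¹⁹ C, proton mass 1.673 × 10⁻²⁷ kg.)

λ = 1950 fm

KE = eV = 1.602 × 10⁻¹⁹ × 215.0 = 3.444 × 10⁻¹⁷ J.
p = √(2mKE) = √(2 × 1.673 × 10⁻²⁷ × 3.444 × 10⁻¹⁷) = 3.395 × 10⁻²² kg·m/s.
λ = h/p = 6.626 × 10⁻³⁴ / 3.395 × 10⁻²² = 1.95 × 10⁻¹² m = 1950 fm.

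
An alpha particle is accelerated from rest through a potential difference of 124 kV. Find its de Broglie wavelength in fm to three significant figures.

KE = 2eV = 2 × 1.602 × 10⁻¹⁹ × 1.240 × 10⁵ = 3.973 × 10⁻¹⁴ J.
p = √(2mKE) = √(2 × 6.645 × 10⁻²⁷ × 3.973 × 10⁻¹⁴) = 2.298 × 10⁻²⁰ kg·m/s.
λ = h/p = 6.626 × 10⁻³⁴ / 2.298 × 10⁻²⁰ = 2.88 × 10⁻¹⁴ m = 28.8 fm.

λ = 28.8 fm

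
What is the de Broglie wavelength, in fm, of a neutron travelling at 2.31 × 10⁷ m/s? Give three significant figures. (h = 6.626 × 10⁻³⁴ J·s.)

p = mv = 1.675 × 10⁻²⁷ × 2.31 × 10⁷ = 3.869 × 10⁻²⁰ kg·m/s.
λ = h/p = 6.626 × 10⁻³⁴ / 3.869 × 10⁻²⁰ = 1.71 × 10⁻¹⁴ m = 17.1 fm.

λ = 17.1 fm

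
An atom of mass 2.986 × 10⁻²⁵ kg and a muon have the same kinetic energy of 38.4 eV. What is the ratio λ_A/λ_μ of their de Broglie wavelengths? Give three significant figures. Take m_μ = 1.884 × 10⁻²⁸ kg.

At fixed KE, p = √(2mKE) so λ = h/p ∝ 1/√m.
λ_A/λ_μ = √(m_μ/m_A) = √(1.884 × 10⁻²⁸/2.986 × 10⁻²⁵) = √(6.309 × 10⁻⁴) = 0.0251.

λ_A/λ_μ = 0.0251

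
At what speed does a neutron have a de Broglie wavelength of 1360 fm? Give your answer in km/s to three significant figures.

p = h/λ = 6.626 × 10⁻³⁴ / 1.360 × 10⁻¹² = 4.872 × 10⁻²² kg·m/s.
v = p/m = 4.872 × 10⁻²² / 1.675 × 10⁻²⁷ = 2.91 × 10⁵ m/s = 291 km/s.

v = 291 km/s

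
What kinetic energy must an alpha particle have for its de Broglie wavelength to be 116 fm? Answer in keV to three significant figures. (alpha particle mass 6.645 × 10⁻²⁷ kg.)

p = h/λ = 6.626 × 10⁻³⁴ / 1.160 × 10⁻¹³ = 5.712 × 10⁻²¹ kg·m/s.
KE = p²/(2m) = (5.712 × 10⁻²¹)² / (2 × 6.645 × 10⁻²⁷) = 2.455 × 10⁻¹⁵ J = 15.3 keV.

KE = 15.3 keV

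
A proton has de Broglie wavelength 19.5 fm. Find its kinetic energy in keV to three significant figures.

p = h/λ = 6.626 × 10⁻³⁴ / 1.950 × 10⁻¹⁴ = 3.398 × 10⁻²⁰ kg·m/s.
KE = p²/(2m) = (3.398 × 10⁻²⁰)² / (2 × 1.673 × 10⁻²⁷) = 3.451 × 10⁻¹³ J = 2150 keV.

KE = 2150 keV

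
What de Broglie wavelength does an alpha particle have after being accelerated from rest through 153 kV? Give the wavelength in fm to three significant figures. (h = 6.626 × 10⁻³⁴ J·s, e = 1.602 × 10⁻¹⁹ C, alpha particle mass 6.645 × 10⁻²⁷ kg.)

λ = 26.0 fm

KE = 2eV = 2 × 1.602 × 10⁻¹⁹ × 1.530 × 10⁵ = 4.902 × 10⁻¹⁴ J.
p = √(2mKE) = √(2 × 6.645 × 10⁻²⁷ × 4.902 × 10⁻¹⁴) = 2.552 × 10⁻²⁰ kg·m/s.
λ = h/p = 6.626 × 10⁻³⁴ / 2.552 × 10⁻²⁰ = 2.60 × 10⁻¹⁴ m = 26.0 fm.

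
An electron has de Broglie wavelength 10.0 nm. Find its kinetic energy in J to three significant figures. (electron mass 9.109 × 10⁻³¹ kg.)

KE = 2.41 × 10⁻²¹ J

p = h/λ = 6.626 × 10⁻³⁴ / 1.000 × 10⁻⁸ = 6.626 × 10⁻²⁶ kg·m/s.
KE = p²/(2m) = (6.626 × 10⁻²⁶)² / (2 × 9.109 × 10⁻³¹) = 2.410 × 10⁻²¹ J = 2.41 × 10⁻²¹ J.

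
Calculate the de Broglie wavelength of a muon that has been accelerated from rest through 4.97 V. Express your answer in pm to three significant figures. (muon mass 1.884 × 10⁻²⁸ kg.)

KE = eV = 1.602 × 10⁻¹⁹ × 4.970 = 7.962 × 10⁻¹⁹ J.
p = √(2mKE) = √(2 × 1.884 × 10⁻²⁸ × 7.962 × 10⁻¹⁹) = 1.732 × 10⁻²³ kg·m/s.
λ = h/p = 6.626 × 10⁻³⁴ / 1.732 × 10⁻²³ = 3.83 × 10⁻¹¹ m = 38.3 pm.

λ = 38.3 pm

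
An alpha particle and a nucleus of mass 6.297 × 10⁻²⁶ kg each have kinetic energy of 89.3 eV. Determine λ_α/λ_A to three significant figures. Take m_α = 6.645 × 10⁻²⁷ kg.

At fixed KE, p = √(2mKE) so λ = h/p ∝ 1/√m.
λ_α/λ_A = √(m_A/m_α) = √(6.297 × 10⁻²⁶/6.645 × 10⁻²⁷) = √(9.476) = 3.08.

λ_α/λ_A = 3.08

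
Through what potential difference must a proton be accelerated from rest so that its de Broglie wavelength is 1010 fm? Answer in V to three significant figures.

p = h/λ = 6.626 × 10⁻³⁴ / 1.010 × 10⁻¹² = 6.560 × 10⁻²² kg·m/s.
KE = p²/(2m) = 1.286 × 10⁻¹⁶ J.
V = KE/e = 1.286 × 10⁻¹⁶ / (1.602 × 10⁻¹⁹) = 803 V.

V = 803 V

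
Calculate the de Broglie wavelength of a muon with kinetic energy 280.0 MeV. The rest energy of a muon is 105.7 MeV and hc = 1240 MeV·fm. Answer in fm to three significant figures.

λ = 3.34 fm

Total energy E = KE + m₀c² = 280.0 + 105.7 = 385.7 MeV.
(pc)² = E² − (m₀c²)² = (385.7)² − (105.7)² = 1.376 × 10⁵ MeV², so pc = 370.9 MeV.
λ = hc/(pc) = 1240 MeV·fm / 370.9 MeV = 3.34 fm.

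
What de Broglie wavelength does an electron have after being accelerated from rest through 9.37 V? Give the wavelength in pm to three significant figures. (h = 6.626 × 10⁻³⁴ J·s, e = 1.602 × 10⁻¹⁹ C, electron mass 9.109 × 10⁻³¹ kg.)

KE = eV = 1.602 × 10⁻¹⁹ × 9.370 = 1.501 × 10⁻¹⁸ J.
p = √(2mKE) = √(2 × 9.109 × 10⁻³¹ × 1.501 × 10⁻¹⁸) = 1.654 × 10⁻²⁴ kg·m/s.
λ = h/p = 6.626 × 10⁻³⁴ / 1.654 × 10⁻²⁴ = 4.01 × 10⁻¹⁰ m = 401 pm.

λ = 401 pm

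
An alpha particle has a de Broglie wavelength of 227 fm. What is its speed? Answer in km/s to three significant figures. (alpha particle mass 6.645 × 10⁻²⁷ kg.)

v = 439 km/s

p = h/λ = 6.626 × 10⁻³⁴ / 2.270 × 10⁻¹³ = 2.919 × 10⁻²¹ kg·m/s.
v = p/m = 2.919 × 10⁻²¹ / 6.645 × 10⁻²⁷ = 4.39 × 10⁵ m/s = 439 km/s.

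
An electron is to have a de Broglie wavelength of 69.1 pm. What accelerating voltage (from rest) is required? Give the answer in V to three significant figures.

V = 315 V

p = h/λ = 6.626 × 10⁻³⁴ / 6.910 × 10⁻¹¹ = 9.589 × 10⁻²⁴ kg·m/s.
KE = p²/(2m) = 5.047 × 10⁻¹⁷ J.
V = KE/e = 5.047 × 10⁻¹⁷ / (1.602 × 10⁻¹⁹) = 315 V.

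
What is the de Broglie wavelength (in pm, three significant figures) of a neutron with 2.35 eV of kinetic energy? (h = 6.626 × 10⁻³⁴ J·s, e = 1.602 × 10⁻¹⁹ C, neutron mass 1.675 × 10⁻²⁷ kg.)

λ = 18.7 pm

KE = 2.35 eV = 3.765 × 10⁻¹⁹ J.
p = √(2mKE) = √(2 × 1.675 × 10⁻²⁷ × 3.765 × 10⁻¹⁹) = 3.551 × 10⁻²³ kg·m/s.
λ = h/p = 6.626 × 10⁻³⁴ / 3.551 × 10⁻²³ = 1.87 × 10⁻¹¹ m = 18.7 pm.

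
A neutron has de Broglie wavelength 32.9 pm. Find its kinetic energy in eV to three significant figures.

KE = 0.756 eV

p = h/λ = 6.626 × 10⁻³⁴ / 3.290 × 10⁻¹¹ = 2.014 × 10⁻²³ kg·m/s.
KE = p²/(2m) = (2.014 × 10⁻²³)² / (2 × 1.675 × 10⁻²⁷) = 1.211 × 10⁻¹⁹ J = 0.756 eV.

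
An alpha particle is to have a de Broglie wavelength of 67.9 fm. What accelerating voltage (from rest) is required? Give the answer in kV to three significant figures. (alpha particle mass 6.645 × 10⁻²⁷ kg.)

p = h/λ = 6.626 × 10⁻³⁴ / 6.790 × 10⁻¹⁴ = 9.758 × 10⁻²¹ kg·m/s.
KE = p²/(2m) = 7.165 × 10⁻¹⁵ J.
V = KE/2e = 7.165 × 10⁻¹⁵ / (2 × 1.602 × 10⁻¹⁹) = 22.4 kV.

V = 22.4 kV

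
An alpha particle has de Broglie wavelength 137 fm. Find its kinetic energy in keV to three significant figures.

p = h/λ = 6.626 × 10⁻³⁴ / 1.370 × 10⁻¹³ = 4.836 × 10⁻²¹ kg·m/s.
KE = p²/(2m) = (4.836 × 10⁻²¹)² / (2 × 6.645 × 10⁻²⁷) = 1.760 × 10⁻¹⁵ J = 11.0 keV.

KE = 11.0 keV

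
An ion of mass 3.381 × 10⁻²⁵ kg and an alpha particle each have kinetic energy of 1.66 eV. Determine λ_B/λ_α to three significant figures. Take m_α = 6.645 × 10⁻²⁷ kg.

λ_B/λ_α = 0.140

At fixed KE, p = √(2mKE) so λ = h/p ∝ 1/√m.
λ_B/λ_α = √(m_α/m_B) = √(6.645 × 10⁻²⁷/3.381 × 10⁻²⁵) = √(0.01965) = 0.140.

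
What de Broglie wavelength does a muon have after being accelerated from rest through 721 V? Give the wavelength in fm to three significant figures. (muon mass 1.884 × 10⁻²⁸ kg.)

λ = 3180 fm

KE = eV = 1.602 × 10⁻¹⁹ × 721.0 = 1.155 × 10⁻¹⁶ J.
p = √(2mKE) = √(2 × 1.884 × 10⁻²⁸ × 1.155 × 10⁻¹⁶) = 2.086 × 10⁻²² kg·m/s.
λ = h/p = 6.626 × 10⁻³⁴ / 2.086 × 10⁻²² = 3.18 × 10⁻¹² m = 3180 fm.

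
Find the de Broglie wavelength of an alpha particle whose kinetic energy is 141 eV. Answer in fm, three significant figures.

λ = 1210 fm

KE = 141 eV = 2.259 × 10⁻¹⁷ J.
p = √(2mKE) = √(2 × 6.645 × 10⁻²⁷ × 2.259 × 10⁻¹⁷) = 5.479 × 10⁻²² kg·m/s.
λ = h/p = 6.626 × 10⁻³⁴ / 5.479 × 10⁻²² = 1.21 × 10⁻¹² m = 1210 fm.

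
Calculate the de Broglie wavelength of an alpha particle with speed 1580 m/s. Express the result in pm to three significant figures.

λ = 63.1 pm

p = mv = 6.645 × 10⁻²⁷ × 1580 = 1.050 × 10⁻²³ kg·m/s.
λ = h/p = 6.626 × 10⁻³⁴ / 1.050 × 10⁻²³ = 6.31 × 10⁻¹¹ m = 63.1 pm.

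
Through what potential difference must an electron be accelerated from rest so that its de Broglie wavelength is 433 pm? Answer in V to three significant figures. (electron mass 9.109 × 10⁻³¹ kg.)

V = 8.02 V

p = h/λ = 6.626 × 10⁻³⁴ / 4.330 × 10⁻¹⁰ = 1.530 × 10⁻²⁴ kg·m/s.
KE = p²/(2m) = 1.285 × 10⁻¹⁸ J.
V = KE/e = 1.285 × 10⁻¹⁸ / (1.602 × 10⁻¹⁹) = 8.02 V.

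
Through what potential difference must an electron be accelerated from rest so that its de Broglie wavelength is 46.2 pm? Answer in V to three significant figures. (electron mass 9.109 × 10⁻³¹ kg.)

p = h/λ = 6.626 × 10⁻³⁴ / 4.620 × 10⁻¹¹ = 1.434 × 10⁻²³ kg·m/s.
KE = p²/(2m) = 1.129 × 10⁻¹⁶ J.
V = KE/e = 1.129 × 10⁻¹⁶ / (1.602 × 10⁻¹⁹) = 705 V.

V = 705 V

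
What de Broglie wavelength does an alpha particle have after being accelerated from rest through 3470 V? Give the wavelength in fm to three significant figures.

λ = 172 fm

KE = 2eV = 2 × 1.602 × 10⁻¹⁹ × 3470 = 1.112 × 10⁻¹⁵ J.
p = √(2mKE) = √(2 × 6.645 × 10⁻²⁷ × 1.112 × 10⁻¹⁵) = 3.844 × 10⁻²¹ kg·m/s.
λ = h/p = 6.626 × 10⁻³⁴ / 3.844 × 10⁻²¹ = 1.72 × 10⁻¹³ m = 172 fm.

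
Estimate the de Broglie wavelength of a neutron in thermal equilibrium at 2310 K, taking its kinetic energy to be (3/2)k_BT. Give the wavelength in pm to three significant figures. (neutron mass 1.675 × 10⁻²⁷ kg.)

KE = (3/2)k_BT = 1.5 × 1.381 × 10⁻²³ × 2310 = 4.785 × 10⁻²⁰ J.
p = √(2mKE) = √(2 × 1.675 × 10⁻²⁷ × 4.785 × 10⁻²⁰) = 1.266 × 10⁻²³ kg·m/s.
λ = h/p = 5.23 × 10⁻¹¹ m = 52.3 pm.

λ = 52.3 pm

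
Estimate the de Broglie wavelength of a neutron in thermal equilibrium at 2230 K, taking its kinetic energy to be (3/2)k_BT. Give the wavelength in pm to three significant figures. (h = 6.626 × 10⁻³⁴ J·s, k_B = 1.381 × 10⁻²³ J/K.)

λ = 53.3 pm

KE = (3/2)k_BT = 1.5 × 1.381 × 10⁻²³ × 2230 = 4.619 × 10⁻²⁰ J.
p = √(2mKE) = √(2 × 1.675 × 10⁻²⁷ × 4.619 × 10⁻²⁰) = 1.244 × 10⁻²³ kg·m/s.
λ = h/p = 5.33 × 10⁻¹¹ m = 53.3 pm.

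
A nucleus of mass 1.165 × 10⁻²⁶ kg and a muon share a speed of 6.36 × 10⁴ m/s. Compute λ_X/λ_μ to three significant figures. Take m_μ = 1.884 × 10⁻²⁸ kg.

λ_X/λ_μ = 0.0162

At fixed v, p = mv so λ = h/(mv) ∝ 1/m.
λ_X/λ_μ = m_μ/m_X = 1.884 × 10⁻²⁸/1.165 × 10⁻²⁶ = 0.0162.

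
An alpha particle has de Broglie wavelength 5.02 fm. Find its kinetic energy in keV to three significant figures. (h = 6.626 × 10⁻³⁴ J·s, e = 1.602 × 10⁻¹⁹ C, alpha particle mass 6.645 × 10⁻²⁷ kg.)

KE = 8180 keV

p = h/λ = 6.626 × 10⁻³⁴ / 5.020 × 10⁻¹⁵ = 1.320 × 10⁻¹⁹ kg·m/s.
KE = p²/(2m) = (1.320 × 10⁻¹⁹)² / (2 × 6.645 × 10⁻²⁷) = 1.311 × 10⁻¹² J = 8180 keV.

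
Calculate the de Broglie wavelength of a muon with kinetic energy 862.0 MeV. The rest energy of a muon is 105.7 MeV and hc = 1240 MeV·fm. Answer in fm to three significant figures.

Total energy E = KE + m₀c² = 862.0 + 105.7 = 967.7 MeV.
(pc)² = E² − (m₀c²)² = (967.7)² − (105.7)² = 9.253 × 10⁵ MeV², so pc = 961.9 MeV.
λ = hc/(pc) = 1240 MeV·fm / 961.9 MeV = 1.29 fm.

λ = 1.29 fm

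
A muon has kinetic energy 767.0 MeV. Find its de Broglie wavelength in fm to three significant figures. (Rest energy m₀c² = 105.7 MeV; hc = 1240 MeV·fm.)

Total energy E = KE + m₀c² = 767.0 + 105.7 = 872.7 MeV.
(pc)² = E² − (m₀c²)² = (872.7)² − (105.7)² = 7.504 × 10⁵ MeV², so pc = 866.3 MeV.
λ = hc/(pc) = 1240 MeV·fm / 866.3 MeV = 1.43 fm.

λ = 1.43 fm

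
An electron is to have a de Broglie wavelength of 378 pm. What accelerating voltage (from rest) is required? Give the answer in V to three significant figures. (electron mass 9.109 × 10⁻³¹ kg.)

V = 10.5 V

p = h/λ = 6.626 × 10⁻³⁴ / 3.780 × 10⁻¹⁰ = 1.753 × 10⁻²⁴ kg·m/s.
KE = p²/(2m) = 1.687 × 10⁻¹⁸ J.
V = KE/e = 1.687 × 10⁻¹⁸ / (1.602 × 10⁻¹⁹) = 10.5 V.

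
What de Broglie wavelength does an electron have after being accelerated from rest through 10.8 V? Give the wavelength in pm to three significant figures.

λ = 373 pm

KE = eV = 1.602 × 10⁻¹⁹ × 10.80 = 1.730 × 10⁻¹⁸ J.
p = √(2mKE) = √(2 × 9.109 × 10⁻³¹ × 1.730 × 10⁻¹⁸) = 1.775 × 10⁻²⁴ kg·m/s.
λ = h/p = 6.626 × 10⁻³⁴ / 1.775 × 10⁻²⁴ = 3.73 × 10⁻¹⁰ m = 373 pm.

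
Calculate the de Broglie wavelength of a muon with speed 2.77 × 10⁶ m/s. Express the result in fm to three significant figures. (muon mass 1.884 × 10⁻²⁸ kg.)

p = mv = 1.884 × 10⁻²⁸ × 2.77 × 10⁶ = 5.219 × 10⁻²² kg·m/s.
λ = h/p = 6.626 × 10⁻³⁴ / 5.219 × 10⁻²² = 1.27 × 10⁻¹² m = 1270 fm.

λ = 1270 fm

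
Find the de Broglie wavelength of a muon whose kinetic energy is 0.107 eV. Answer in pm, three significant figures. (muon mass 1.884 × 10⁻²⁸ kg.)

λ = 261 pm

KE = 0.107 eV = 1.714 × 10⁻²⁰ J.
p = √(2mKE) = √(2 × 1.884 × 10⁻²⁸ × 1.714 × 10⁻²⁰) = 2.541 × 10⁻²⁴ kg·m/s.
λ = h/p = 6.626 × 10⁻³⁴ / 2.541 × 10⁻²⁴ = 2.61 × 10⁻¹⁰ m = 261 pm.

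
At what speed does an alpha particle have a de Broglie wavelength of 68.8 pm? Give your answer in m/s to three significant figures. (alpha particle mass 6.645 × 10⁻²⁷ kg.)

v = 1450 m/s

p = h/λ = 6.626 × 10⁻³⁴ / 6.880 × 10⁻¹¹ = 9.631 × 10⁻²⁴ kg·m/s.
v = p/m = 9.631 × 10⁻²⁴ / 6.645 × 10⁻²⁷ = 1.45 × 10³ m/s = 1450 m/s.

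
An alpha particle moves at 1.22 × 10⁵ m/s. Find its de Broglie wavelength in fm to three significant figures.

p = mv = 6.645 × 10⁻²⁷ × 1.22 × 10⁵ = 8.107 × 10⁻²² kg·m/s.
λ = h/p = 6.626 × 10⁻³⁴ / 8.107 × 10⁻²² = 8.17 × 10⁻¹³ m = 817 fm.

λ = 817 fm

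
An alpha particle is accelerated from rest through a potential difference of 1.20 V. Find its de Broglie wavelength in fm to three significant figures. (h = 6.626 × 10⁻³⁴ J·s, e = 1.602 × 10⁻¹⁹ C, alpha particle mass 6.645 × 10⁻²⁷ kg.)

KE = 2eV = 2 × 1.602 × 10⁻¹⁹ × 1.200 = 3.845 × 10⁻¹⁹ J.
p = √(2mKE) = √(2 × 6.645 × 10⁻²⁷ × 3.845 × 10⁻¹⁹) = 7.148 × 10⁻²³ kg·m/s.
λ = h/p = 6.626 × 10⁻³⁴ / 7.148 × 10⁻²³ = 9.27 × 10⁻¹² m = 9270 fm.

λ = 9270 fm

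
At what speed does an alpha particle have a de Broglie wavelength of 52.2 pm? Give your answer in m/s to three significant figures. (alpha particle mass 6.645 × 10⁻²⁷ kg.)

p = h/λ = 6.626 × 10⁻³⁴ / 5.220 × 10⁻¹¹ = 1.269 × 10⁻²³ kg·m/s.
v = p/m = 1.269 × 10⁻²³ / 6.645 × 10⁻²⁷ = 1.91 × 10³ m/s = 1910 m/s.

v = 1910 m/s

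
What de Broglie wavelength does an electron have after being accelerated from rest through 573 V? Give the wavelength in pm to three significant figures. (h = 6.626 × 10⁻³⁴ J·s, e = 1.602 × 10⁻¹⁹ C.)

λ = 51.2 pm

KE = eV = 1.602 × 10⁻¹⁹ × 573.0 = 9.179 × 10⁻¹⁷ J.
p = √(2mKE) = √(2 × 9.109 × 10⁻³¹ × 9.179 × 10⁻¹⁷) = 1.293 × 10⁻²³ kg·m/s.
λ = h/p = 6.626 × 10⁻³⁴ / 1.293 × 10⁻²³ = 5.12 × 10⁻¹¹ m = 51.2 pm.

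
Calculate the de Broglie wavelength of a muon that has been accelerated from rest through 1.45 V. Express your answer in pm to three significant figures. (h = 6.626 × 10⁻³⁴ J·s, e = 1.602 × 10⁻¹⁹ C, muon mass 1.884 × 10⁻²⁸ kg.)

λ = 70.8 pm

KE = eV = 1.602 × 10⁻¹⁹ × 1.450 = 2.323 × 10⁻¹⁹ J.
p = √(2mKE) = √(2 × 1.884 × 10⁻²⁸ × 2.323 × 10⁻¹⁹) = 9.356 × 10⁻²⁴ kg·m/s.
λ = h/p = 6.626 × 10⁻³⁴ / 9.356 × 10⁻²⁴ = 7.08 × 10⁻¹¹ m = 70.8 pm.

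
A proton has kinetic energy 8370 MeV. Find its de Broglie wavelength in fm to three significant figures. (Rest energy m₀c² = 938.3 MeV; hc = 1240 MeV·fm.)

λ = 0.134 fm

Total energy E = KE + m₀c² = 8370 + 938.3 = 9308.3 MeV.
(pc)² = E² − (m₀c²)² = (9308.3)² − (938.3)² = 8.576 × 10⁷ MeV², so pc = 9261 MeV.
λ = hc/(pc) = 1240 MeV·fm / 9261 MeV = 0.134 fm.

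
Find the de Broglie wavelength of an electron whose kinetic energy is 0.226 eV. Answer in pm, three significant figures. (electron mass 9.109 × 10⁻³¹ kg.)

λ = 2580 pm

KE = 0.226 eV = 3.621 × 10⁻²⁰ J.
p = √(2mKE) = √(2 × 9.109 × 10⁻³¹ × 3.621 × 10⁻²⁰) = 2.568 × 10⁻²⁵ kg·m/s.
λ = h/p = 6.626 × 10⁻³⁴ / 2.568 × 10⁻²⁵ = 2.58 × 10⁻⁹ m = 2580 pm.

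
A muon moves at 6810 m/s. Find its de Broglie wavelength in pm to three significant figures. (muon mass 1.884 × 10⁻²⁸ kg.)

λ = 516 pm

p = mv = 1.884 × 10⁻²⁸ × 6810 = 1.283 × 10⁻²⁴ kg·m/s.
λ = h/p = 6.626 × 10⁻³⁴ / 1.283 × 10⁻²⁴ = 5.16 × 10⁻¹⁰ m = 516 pm.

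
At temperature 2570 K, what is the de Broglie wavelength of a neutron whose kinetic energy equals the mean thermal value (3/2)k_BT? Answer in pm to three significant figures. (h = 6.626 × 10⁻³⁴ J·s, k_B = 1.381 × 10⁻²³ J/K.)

λ = 49.6 pm

KE = (3/2)k_BT = 1.5 × 1.381 × 10⁻²³ × 2570 = 5.324 × 10⁻²⁰ J.
p = √(2mKE) = √(2 × 1.675 × 10⁻²⁷ × 5.324 × 10⁻²⁰) = 1.335 × 10⁻²³ kg·m/s.
λ = h/p = 4.96 × 10⁻¹¹ m = 49.6 pm.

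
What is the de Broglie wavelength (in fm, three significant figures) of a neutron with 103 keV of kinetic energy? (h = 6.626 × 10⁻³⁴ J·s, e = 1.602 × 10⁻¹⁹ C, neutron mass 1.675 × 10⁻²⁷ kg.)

KE = 103 keV = 1.650 × 10⁻¹⁴ J.
p = √(2mKE) = √(2 × 1.675 × 10⁻²⁷ × 1.650 × 10⁻¹⁴) = 7.435 × 10⁻²¹ kg·m/s.
λ = h/p = 6.626 × 10⁻³⁴ / 7.435 × 10⁻²¹ = 8.91 × 10⁻¹⁴ m = 89.1 fm.

λ = 89.1 fm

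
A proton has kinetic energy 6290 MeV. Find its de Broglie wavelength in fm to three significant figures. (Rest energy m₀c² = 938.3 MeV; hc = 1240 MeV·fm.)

Total energy E = KE + m₀c² = 6290 + 938.3 = 7228.3 MeV.
(pc)² = E² − (m₀c²)² = (7228.3)² − (938.3)² = 5.137 × 10⁷ MeV², so pc = 7167 MeV.
λ = hc/(pc) = 1240 MeV·fm / 7167 MeV = 0.173 fm.

λ = 0.173 fm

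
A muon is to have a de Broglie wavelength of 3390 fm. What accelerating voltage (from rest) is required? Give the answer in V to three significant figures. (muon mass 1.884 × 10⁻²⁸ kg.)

p = h/λ = 6.626 × 10⁻³⁴ / 3.390 × 10⁻¹² = 1.955 × 10⁻²² kg·m/s.
KE = p²/(2m) = 1.014 × 10⁻¹⁶ J.
V = KE/e = 1.014 × 10⁻¹⁶ / (1.602 × 10⁻¹⁹) = 633 V.

V = 633 V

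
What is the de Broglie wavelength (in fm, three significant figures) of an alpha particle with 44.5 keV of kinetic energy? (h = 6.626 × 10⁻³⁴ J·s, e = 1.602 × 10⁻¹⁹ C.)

KE = 44.5 keV = 7.129 × 10⁻¹⁵ J.
p = √(2mKE) = √(2 × 6.645 × 10⁻²⁷ × 7.129 × 10⁻¹⁵) = 9.734 × 10⁻²¹ kg·m/s.
λ = h/p = 6.626 × 10⁻³⁴ / 9.734 × 10⁻²¹ = 6.81 × 10⁻¹⁴ m = 68.1 fm.

λ = 68.1 fm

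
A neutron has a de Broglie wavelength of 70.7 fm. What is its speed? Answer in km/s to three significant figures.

v = 5600 km/s

p = h/λ = 6.626 × 10⁻³⁴ / 7.070 × 10⁻¹⁴ = 9.372 × 10⁻²¹ kg·m/s.
v = p/m = 9.372 × 10⁻²¹ / 1.675 × 10⁻²⁷ = 5.60 × 10⁶ m/s = 5600 km/s.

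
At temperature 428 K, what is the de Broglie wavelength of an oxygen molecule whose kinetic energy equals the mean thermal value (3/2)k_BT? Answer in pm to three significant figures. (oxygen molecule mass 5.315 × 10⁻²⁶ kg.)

KE = (3/2)k_BT = 1.5 × 1.381 × 10⁻²³ × 428 = 8.866 × 10⁻²¹ J.
p = √(2mKE) = √(2 × 5.315 × 10⁻²⁶ × 8.866 × 10⁻²¹) = 3.070 × 10⁻²³ kg·m/s.
λ = h/p = 2.16 × 10⁻¹¹ m = 21.6 pm.

λ = 21.6 pm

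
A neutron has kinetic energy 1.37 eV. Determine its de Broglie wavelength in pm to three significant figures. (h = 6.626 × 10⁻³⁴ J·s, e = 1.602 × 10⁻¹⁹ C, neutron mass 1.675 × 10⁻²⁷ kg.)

KE = 1.37 eV = 2.195 × 10⁻¹⁹ J.
p = √(2mKE) = √(2 × 1.675 × 10⁻²⁷ × 2.195 × 10⁻¹⁹) = 2.712 × 10⁻²³ kg·m/s.
λ = h/p = 6.626 × 10⁻³⁴ / 2.712 × 10⁻²³ = 2.44 × 10⁻¹¹ m = 24.4 pm.

λ = 24.4 pm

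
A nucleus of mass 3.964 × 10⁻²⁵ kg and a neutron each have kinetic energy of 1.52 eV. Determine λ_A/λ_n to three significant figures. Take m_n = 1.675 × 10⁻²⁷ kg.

At fixed KE, p = √(2mKE) so λ = h/p ∝ 1/√m.
λ_A/λ_n = √(m_n/m_A) = √(1.675 × 10⁻²⁷/3.964 × 10⁻²⁵) = √(4.226 × 10⁻³) = 0.0650.

λ_A/λ_n = 0.0650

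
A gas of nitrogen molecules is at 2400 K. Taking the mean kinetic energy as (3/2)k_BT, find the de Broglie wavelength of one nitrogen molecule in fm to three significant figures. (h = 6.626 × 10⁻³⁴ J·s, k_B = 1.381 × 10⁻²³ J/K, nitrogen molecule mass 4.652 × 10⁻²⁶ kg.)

KE = (3/2)k_BT = 1.5 × 1.381 × 10⁻²³ × 2400 = 4.972 × 10⁻²⁰ J.
p = √(2mKE) = √(2 × 4.652 × 10⁻²⁶ × 4.972 × 10⁻²⁰) = 6.801 × 10⁻²³ kg·m/s.
λ = h/p = 9.74 × 10⁻¹² m = 9740 fm.

λ = 9740 fm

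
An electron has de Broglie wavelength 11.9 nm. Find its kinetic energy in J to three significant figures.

KE = 1.70 × 10⁻²¹ J

p = h/λ = 6.626 × 10⁻³⁴ / 1.190 × 10⁻⁸ = 5.568 × 10⁻²⁶ kg·m/s.
KE = p²/(2m) = (5.568 × 10⁻²⁶)² / (2 × 9.109 × 10⁻³¹) = 1.702 × 10⁻²¹ J = 1.70 × 10⁻²¹ J.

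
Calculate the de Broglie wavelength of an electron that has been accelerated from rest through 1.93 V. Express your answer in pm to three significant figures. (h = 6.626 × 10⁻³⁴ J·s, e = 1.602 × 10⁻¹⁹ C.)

KE = eV = 1.602 × 10⁻¹⁹ × 1.930 = 3.092 × 10⁻¹⁹ J.
p = √(2mKE) = √(2 × 9.109 × 10⁻³¹ × 3.092 × 10⁻¹⁹) = 7.505 × 10⁻²⁵ kg·m/s.
λ = h/p = 6.626 × 10⁻³⁴ / 7.505 × 10⁻²⁵ = 8.83 × 10⁻¹⁰ m = 883 pm.

λ = 883 pm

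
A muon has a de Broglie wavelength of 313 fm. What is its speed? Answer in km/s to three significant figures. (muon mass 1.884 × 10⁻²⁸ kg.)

p = h/λ = 6.626 × 10⁻³⁴ / 3.130 × 10⁻¹³ = 2.117 × 10⁻²¹ kg·m/s.
v = p/m = 2.117 × 10⁻²¹ / 1.884 × 10⁻²⁸ = 1.12 × 10⁷ m/s = 1.12 × 10⁴ km/s.

v = 1.12 × 10⁴ km/s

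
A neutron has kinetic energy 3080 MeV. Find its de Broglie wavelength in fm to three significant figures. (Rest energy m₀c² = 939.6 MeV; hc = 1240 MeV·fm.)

Total energy E = KE + m₀c² = 3080 + 939.6 = 4019.6 MeV.
(pc)² = E² − (m₀c²)² = (4019.6)² − (939.6)² = 1.527 × 10⁷ MeV², so pc = 3908 MeV.
λ = hc/(pc) = 1240 MeV·fm / 3908 MeV = 0.317 fm.

λ = 0.317 fm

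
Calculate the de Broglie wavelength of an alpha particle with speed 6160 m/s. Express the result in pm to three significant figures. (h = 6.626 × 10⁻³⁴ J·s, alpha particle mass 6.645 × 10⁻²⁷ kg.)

p = mv = 6.645 × 10⁻²⁷ × 6160 = 4.093 × 10⁻²³ kg·m/s.
λ = h/p = 6.626 × 10⁻³⁴ / 4.093 × 10⁻²³ = 1.62 × 10⁻¹¹ m = 16.2 pm.

λ = 16.2 pm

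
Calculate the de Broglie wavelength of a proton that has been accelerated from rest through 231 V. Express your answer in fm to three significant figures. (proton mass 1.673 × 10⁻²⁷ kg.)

λ = 1880 fm

KE = eV = 1.602 × 10⁻¹⁹ × 231.0 = 3.701 × 10⁻¹⁷ J.
p = √(2mKE) = √(2 × 1.673 × 10⁻²⁷ × 3.701 × 10⁻¹⁷) = 3.519 × 10⁻²² kg·m/s.
λ = h/p = 6.626 × 10⁻³⁴ / 3.519 × 10⁻²² = 1.88 × 10⁻¹² m = 1880 fm.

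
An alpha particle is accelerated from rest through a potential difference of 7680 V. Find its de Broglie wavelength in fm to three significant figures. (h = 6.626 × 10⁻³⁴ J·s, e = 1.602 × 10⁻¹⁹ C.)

λ = 116 fm

KE = 2eV = 2 × 1.602 × 10⁻¹⁹ × 7680 = 2.461 × 10⁻¹⁵ J.
p = √(2mKE) = √(2 × 6.645 × 10⁻²⁷ × 2.461 × 10⁻¹⁵) = 5.719 × 10⁻²¹ kg·m/s.
λ = h/p = 6.626 × 10⁻³⁴ / 5.719 × 10⁻²¹ = 1.16 × 10⁻¹³ m = 116 fm.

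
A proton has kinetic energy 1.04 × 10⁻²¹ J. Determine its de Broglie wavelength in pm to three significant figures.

λ = 355 pm

p = √(2mKE) = √(2 × 1.673 × 10⁻²⁷ × 1.040 × 10⁻²¹) = 1.865 × 10⁻²⁴ kg·m/s.
λ = h/p = 6.626 × 10⁻³⁴ / 1.865 × 10⁻²⁴ = 3.55 × 10⁻¹⁰ m = 355 pm.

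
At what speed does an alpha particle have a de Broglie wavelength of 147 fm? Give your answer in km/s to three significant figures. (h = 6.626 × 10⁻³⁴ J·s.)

p = h/λ = 6.626 × 10⁻³⁴ / 1.470 × 10⁻¹³ = 4.507 × 10⁻²¹ kg·m/s.
v = p/m = 4.507 × 10⁻²¹ / 6.645 × 10⁻²⁷ = 6.78 × 10⁵ m/s = 678 km/s.

v = 678 km/s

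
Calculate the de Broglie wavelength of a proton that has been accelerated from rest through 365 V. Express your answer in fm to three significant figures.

KE = eV = 1.602 × 10⁻¹⁹ × 365.0 = 5.847 × 10⁻¹⁷ J.
p = √(2mKE) = √(2 × 1.673 × 10⁻²⁷ × 5.847 × 10⁻¹⁷) = 4.423 × 10⁻²² kg·m/s.
λ = h/p = 6.626 × 10⁻³⁴ / 4.423 × 10⁻²² = 1.50 × 10⁻¹² m = 1500 fm.

λ = 1500 fm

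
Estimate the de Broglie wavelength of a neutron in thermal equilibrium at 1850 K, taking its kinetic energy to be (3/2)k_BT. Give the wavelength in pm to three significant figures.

KE = (3/2)k_BT = 1.5 × 1.381 × 10⁻²³ × 1850 = 3.832 × 10⁻²⁰ J.
p = √(2mKE) = √(2 × 1.675 × 10⁻²⁷ × 3.832 × 10⁻²⁰) = 1.133 × 10⁻²³ kg·m/s.
λ = h/p = 5.85 × 10⁻¹¹ m = 58.5 pm.

λ = 58.5 pm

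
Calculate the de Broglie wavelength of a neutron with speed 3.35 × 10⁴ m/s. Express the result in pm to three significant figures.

λ = 11.8 pm

p = mv = 1.675 × 10⁻²⁷ × 3.35 × 10⁴ = 5.611 × 10⁻²³ kg·m/s.
λ = h/p = 6.626 × 10⁻³⁴ / 5.611 × 10⁻²³ = 1.18 × 10⁻¹¹ m = 11.8 pm.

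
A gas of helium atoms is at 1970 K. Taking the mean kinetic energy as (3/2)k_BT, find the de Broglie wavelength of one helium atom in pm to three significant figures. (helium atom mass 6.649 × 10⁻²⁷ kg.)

KE = (3/2)k_BT = 1.5 × 1.381 × 10⁻²³ × 1970 = 4.081 × 10⁻²⁰ J.
p = √(2mKE) = √(2 × 6.649 × 10⁻²⁷ × 4.081 × 10⁻²⁰) = 2.330 × 10⁻²³ kg·m/s.
λ = h/p = 2.84 × 10⁻¹¹ m = 28.4 pm.

λ = 28.4 pm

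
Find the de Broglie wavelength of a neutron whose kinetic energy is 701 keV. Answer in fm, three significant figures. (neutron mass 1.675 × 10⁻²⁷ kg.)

λ = 34.2 fm

KE = 701 keV = 1.123 × 10⁻¹³ J.
p = √(2mKE) = √(2 × 1.675 × 10⁻²⁷ × 1.123 × 10⁻¹³) = 1.940 × 10⁻²⁰ kg·m/s.
λ = h/p = 6.626 × 10⁻³⁴ / 1.940 × 10⁻²⁰ = 3.42 × 10⁻¹⁴ m = 34.2 fm.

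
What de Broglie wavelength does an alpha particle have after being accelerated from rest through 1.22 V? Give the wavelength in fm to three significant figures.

λ = 9190 fm

KE = 2eV = 2 × 1.602 × 10⁻¹⁹ × 1.220 = 3.909 × 10⁻¹⁹ J.
p = √(2mKE) = √(2 × 6.645 × 10⁻²⁷ × 3.909 × 10⁻¹⁹) = 7.208 × 10⁻²³ kg·m/s.
λ = h/p = 6.626 × 10⁻³⁴ / 7.208 × 10⁻²³ = 9.19 × 10⁻¹² m = 9190 fm.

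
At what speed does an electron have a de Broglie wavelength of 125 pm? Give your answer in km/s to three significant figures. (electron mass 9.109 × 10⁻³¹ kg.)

v = 5820 km/s

p = h/λ = 6.626 × 10⁻³⁴ / 1.250 × 10⁻¹⁰ = 5.301 × 10⁻²⁴ kg·m/s.
v = p/m = 5.301 × 10⁻²⁴ / 9.109 × 10⁻³¹ = 5.82 × 10⁶ m/s = 5820 km/s.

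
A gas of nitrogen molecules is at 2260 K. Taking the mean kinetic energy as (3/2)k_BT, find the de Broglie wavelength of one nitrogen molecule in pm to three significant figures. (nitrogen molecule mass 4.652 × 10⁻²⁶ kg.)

λ = 10.0 pm

KE = (3/2)k_BT = 1.5 × 1.381 × 10⁻²³ × 2260 = 4.682 × 10⁻²⁰ J.
p = √(2mKE) = √(2 × 4.652 × 10⁻²⁶ × 4.682 × 10⁻²⁰) = 6.600 × 10⁻²³ kg·m/s.
λ = h/p = 1.00 × 10⁻¹¹ m = 10.0 pm.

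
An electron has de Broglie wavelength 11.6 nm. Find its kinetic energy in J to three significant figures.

KE = 1.79 × 10⁻²¹ J

p = h/λ = 6.626 × 10⁻³⁴ / 1.160 × 10⁻⁸ = 5.712 × 10⁻²⁶ kg·m/s.
KE = p²/(2m) = (5.712 × 10⁻²⁶)² / (2 × 9.109 × 10⁻³¹) = 1.791 × 10⁻²¹ J = 1.79 × 10⁻²¹ J.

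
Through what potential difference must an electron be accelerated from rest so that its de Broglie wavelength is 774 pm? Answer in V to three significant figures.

V = 2.51 V

p = h/λ = 6.626 × 10⁻³⁴ / 7.740 × 10⁻¹⁰ = 8.561 × 10⁻²⁵ kg·m/s.
KE = p²/(2m) = 4.023 × 10⁻¹⁹ J.
V = KE/e = 4.023 × 10⁻¹⁹ / (1.602 × 10⁻¹⁹) = 2.51 V.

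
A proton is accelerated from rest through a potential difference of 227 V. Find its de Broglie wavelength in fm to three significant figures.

λ = 1900 fm

KE = eV = 1.602 × 10⁻¹⁹ × 227.0 = 3.637 × 10⁻¹⁷ J.
p = √(2mKE) = √(2 × 1.673 × 10⁻²⁷ × 3.637 × 10⁻¹⁷) = 3.488 × 10⁻²² kg·m/s.
λ = h/p = 6.626 × 10⁻³⁴ / 3.488 × 10⁻²² = 1.90 × 10⁻¹² m = 1900 fm.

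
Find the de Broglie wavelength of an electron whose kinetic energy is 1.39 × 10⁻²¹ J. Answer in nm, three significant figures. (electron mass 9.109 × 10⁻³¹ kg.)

p = √(2mKE) = √(2 × 9.109 × 10⁻³¹ × 1.390 × 10⁻²¹) = 5.032 × 10⁻²⁶ kg·m/s.
λ = h/p = 6.626 × 10⁻³⁴ / 5.032 × 10⁻²⁶ = 1.32 × 10⁻⁸ m = 13.2 nm.

λ = 13.2 nm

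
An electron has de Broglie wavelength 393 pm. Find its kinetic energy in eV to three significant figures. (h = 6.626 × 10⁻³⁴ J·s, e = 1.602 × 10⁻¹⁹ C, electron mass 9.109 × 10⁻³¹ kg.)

p = h/λ = 6.626 × 10⁻³⁴ / 3.930 × 10⁻¹⁰ = 1.686 × 10⁻²⁴ kg·m/s.
KE = p²/(2m) = (1.686 × 10⁻²⁴)² / (2 × 9.109 × 10⁻³¹) = 1.560 × 10⁻¹⁸ J = 9.74 eV.

KE = 9.74 eV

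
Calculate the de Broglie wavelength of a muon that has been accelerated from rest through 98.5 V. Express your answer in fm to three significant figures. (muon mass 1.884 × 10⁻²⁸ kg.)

KE = eV = 1.602 × 10⁻¹⁹ × 98.50 = 1.578 × 10⁻¹⁷ J.
p = √(2mKE) = √(2 × 1.884 × 10⁻²⁸ × 1.578 × 10⁻¹⁷) = 7.711 × 10⁻²³ kg·m/s.
λ = h/p = 6.626 × 10⁻³⁴ / 7.711 × 10⁻²³ = 8.59 × 10⁻¹² m = 8590 fm.

λ = 8590 fm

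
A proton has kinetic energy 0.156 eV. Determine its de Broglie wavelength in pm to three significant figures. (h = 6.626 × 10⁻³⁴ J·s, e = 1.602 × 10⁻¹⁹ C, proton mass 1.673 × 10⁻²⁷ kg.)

λ = 72.5 pm

KE = 0.156 eV = 2.499 × 10⁻²⁰ J.
p = √(2mKE) = √(2 × 1.673 × 10⁻²⁷ × 2.499 × 10⁻²⁰) = 9.144 × 10⁻²⁴ kg·m/s.
λ = h/p = 6.626 × 10⁻³⁴ / 9.144 × 10⁻²⁴ = 7.25 × 10⁻¹¹ m = 72.5 pm.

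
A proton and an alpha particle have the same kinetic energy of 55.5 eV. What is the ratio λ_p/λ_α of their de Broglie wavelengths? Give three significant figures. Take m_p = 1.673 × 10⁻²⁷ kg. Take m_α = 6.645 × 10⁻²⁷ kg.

λ_p/λ_α = 1.99

At fixed KE, p = √(2mKE) so λ = h/p ∝ 1/√m.
λ_p/λ_α = √(m_α/m_p) = √(6.645 × 10⁻²⁷/1.673 × 10⁻²⁷) = √(3.972) = 1.99.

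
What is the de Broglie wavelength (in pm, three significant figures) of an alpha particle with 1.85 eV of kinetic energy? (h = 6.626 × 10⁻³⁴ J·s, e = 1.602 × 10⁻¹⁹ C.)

λ = 10.6 pm

KE = 1.85 eV = 2.964 × 10⁻¹⁹ J.
p = √(2mKE) = √(2 × 6.645 × 10⁻²⁷ × 2.964 × 10⁻¹⁹) = 6.276 × 10⁻²³ kg·m/s.
λ = h/p = 6.626 × 10⁻³⁴ / 6.276 × 10⁻²³ = 1.06 × 10⁻¹¹ m = 10.6 pm.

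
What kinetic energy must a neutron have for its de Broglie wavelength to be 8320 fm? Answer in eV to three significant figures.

p = h/λ = 6.626 × 10⁻³⁴ / 8.320 × 10⁻¹² = 7.964 × 10⁻²³ kg·m/s.
KE = p²/(2m) = (7.964 × 10⁻²³)² / (2 × 1.675 × 10⁻²⁷) = 1.893 × 10⁻¹⁸ J = 11.8 eV.

KE = 11.8 eV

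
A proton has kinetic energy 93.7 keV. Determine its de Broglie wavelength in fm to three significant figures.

λ = 93.5 fm

KE = 93.7 keV = 1.501 × 10⁻¹⁴ J.
p = √(2mKE) = √(2 × 1.673 × 10⁻²⁷ × 1.501 × 10⁻¹⁴) = 7.087 × 10⁻²¹ kg·m/s.
λ = h/p = 6.626 × 10⁻³⁴ / 7.087 × 10⁻²¹ = 9.35 × 10⁻¹⁴ m = 93.5 fm.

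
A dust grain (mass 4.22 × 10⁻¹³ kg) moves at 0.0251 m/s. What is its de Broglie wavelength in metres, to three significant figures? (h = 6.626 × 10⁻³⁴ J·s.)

λ = 6.26 × 10⁻²⁰ m

p = mv = 4.22 × 10⁻¹³ × 0.0251 = 1.059 × 10⁻¹⁴ kg·m/s.
λ = h/p = 6.626 × 10⁻³⁴ / 1.059 × 10⁻¹⁴ = 6.26 × 10⁻²⁰ m.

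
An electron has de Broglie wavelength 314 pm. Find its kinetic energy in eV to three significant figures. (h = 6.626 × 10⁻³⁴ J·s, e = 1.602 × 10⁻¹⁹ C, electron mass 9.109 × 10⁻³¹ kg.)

p = h/λ = 6.626 × 10⁻³⁴ / 3.140 × 10⁻¹⁰ = 2.110 × 10⁻²⁴ kg·m/s.
KE = p²/(2m) = (2.110 × 10⁻²⁴)² / (2 × 9.109 × 10⁻³¹) = 2.444 × 10⁻¹⁸ J = 15.3 eV.

KE = 15.3 eV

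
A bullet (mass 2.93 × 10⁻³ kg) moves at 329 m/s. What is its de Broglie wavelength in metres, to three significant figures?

p = mv = 2.93 × 10⁻³ × 329 = 9.640 × 10⁻¹ kg·m/s.
λ = h/p = 6.626 × 10⁻³⁴ / 9.640 × 10⁻¹ = 6.87 × 10⁻³⁴ m.

λ = 6.87 × 10⁻³⁴ m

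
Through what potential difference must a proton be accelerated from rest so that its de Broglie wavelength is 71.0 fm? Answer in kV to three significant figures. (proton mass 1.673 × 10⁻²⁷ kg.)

p = h/λ = 6.626 × 10⁻³⁴ / 7.100 × 10⁻¹⁴ = 9.332 × 10⁻²¹ kg·m/s.
KE = p²/(2m) = 2.603 × 10⁻¹⁴ J.
V = KE/e = 2.603 × 10⁻¹⁴ / (1.602 × 10⁻¹⁹) = 162 kV.

V = 162 kV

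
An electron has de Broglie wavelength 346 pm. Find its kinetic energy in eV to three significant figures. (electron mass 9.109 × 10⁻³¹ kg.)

KE = 12.6 eV

p = h/λ = 6.626 × 10⁻³⁴ / 3.460 × 10⁻¹⁰ = 1.915 × 10⁻²⁴ kg·m/s.
KE = p²/(2m) = (1.915 × 10⁻²⁴)² / (2 × 9.109 × 10⁻³¹) = 2.013 × 10⁻¹⁸ J = 12.6 eV.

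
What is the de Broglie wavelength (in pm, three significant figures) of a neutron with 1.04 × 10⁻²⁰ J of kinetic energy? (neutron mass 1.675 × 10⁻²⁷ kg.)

λ = 112 pm

p = √(2mKE) = √(2 × 1.675 × 10⁻²⁷ × 1.040 × 10⁻²⁰) = 5.903 × 10⁻²⁴ kg·m/s.
λ = h/p = 6.626 × 10⁻³⁴ / 5.903 × 10⁻²⁴ = 1.12 × 10⁻¹⁰ m = 112 pm.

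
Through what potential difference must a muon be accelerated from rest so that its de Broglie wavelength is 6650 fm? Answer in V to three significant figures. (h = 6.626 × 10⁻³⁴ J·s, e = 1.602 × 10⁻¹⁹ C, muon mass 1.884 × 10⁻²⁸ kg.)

V = 164 V

p = h/λ = 6.626 × 10⁻³⁴ / 6.650 × 10⁻¹² = 9.964 × 10⁻²³ kg·m/s.
KE = p²/(2m) = 2.635 × 10⁻¹⁷ J.
V = KE/e = 2.635 × 10⁻¹⁷ / (1.602 × 10⁻¹⁹) = 164 V.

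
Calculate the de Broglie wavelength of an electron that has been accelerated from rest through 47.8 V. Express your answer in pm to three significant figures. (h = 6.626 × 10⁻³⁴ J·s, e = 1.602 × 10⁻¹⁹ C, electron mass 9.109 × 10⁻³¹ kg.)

KE = eV = 1.602 × 10⁻¹⁹ × 47.80 = 7.658 × 10⁻¹⁸ J.
p = √(2mKE) = √(2 × 9.109 × 10⁻³¹ × 7.658 × 10⁻¹⁸) = 3.735 × 10⁻²⁴ kg·m/s.
λ = h/p = 6.626 × 10⁻³⁴ / 3.735 × 10⁻²⁴ = 1.77 × 10⁻¹⁰ m = 177 pm.

λ = 177 pm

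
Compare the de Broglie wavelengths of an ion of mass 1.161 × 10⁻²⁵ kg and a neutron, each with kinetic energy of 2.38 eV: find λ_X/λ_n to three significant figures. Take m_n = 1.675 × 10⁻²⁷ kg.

λ_X/λ_n = 0.120

At fixed KE, p = √(2mKE) so λ = h/p ∝ 1/√m.
λ_X/λ_n = √(m_n/m_X) = √(1.675 × 10⁻²⁷/1.161 × 10⁻²⁵) = √(0.01443) = 0.120.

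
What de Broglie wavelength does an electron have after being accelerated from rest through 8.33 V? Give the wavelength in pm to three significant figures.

λ = 425 pm

KE = eV = 1.602 × 10⁻¹⁹ × 8.330 = 1.334 × 10⁻¹⁸ J.
p = √(2mKE) = √(2 × 9.109 × 10⁻³¹ × 1.334 × 10⁻¹⁸) = 1.559 × 10⁻²⁴ kg·m/s.
λ = h/p = 6.626 × 10⁻³⁴ / 1.559 × 10⁻²⁴ = 4.25 × 10⁻¹⁰ m = 425 pm.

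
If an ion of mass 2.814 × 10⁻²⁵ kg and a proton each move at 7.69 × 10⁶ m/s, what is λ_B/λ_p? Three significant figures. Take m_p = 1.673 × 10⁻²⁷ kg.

λ_B/λ_p = 5.95 × 10⁻³

At fixed v, p = mv so λ = h/(mv) ∝ 1/m.
λ_B/λ_p = m_p/m_B = 1.673 × 10⁻²⁷/2.814 × 10⁻²⁵ = 5.95 × 10⁻³.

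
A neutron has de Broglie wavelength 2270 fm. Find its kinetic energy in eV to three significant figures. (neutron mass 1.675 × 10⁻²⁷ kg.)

p = h/λ = 6.626 × 10⁻³⁴ / 2.270 × 10⁻¹² = 2.919 × 10⁻²² kg·m/s.
KE = p²/(2m) = (2.919 × 10⁻²²)² / (2 × 1.675 × 10⁻²⁷) = 2.543 × 10⁻¹⁷ J = 159 eV.

KE = 159 eV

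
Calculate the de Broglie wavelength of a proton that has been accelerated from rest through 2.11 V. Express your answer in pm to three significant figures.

KE = eV = 1.602 × 10⁻¹⁹ × 2.110 = 3.380 × 10⁻¹⁹ J.
p = √(2mKE) = √(2 × 1.673 × 10⁻²⁷ × 3.380 × 10⁻¹⁹) = 3.363 × 10⁻²³ kg·m/s.
λ = h/p = 6.626 × 10⁻³⁴ / 3.363 × 10⁻²³ = 1.97 × 10⁻¹¹ m = 19.7 pm.

λ = 19.7 pm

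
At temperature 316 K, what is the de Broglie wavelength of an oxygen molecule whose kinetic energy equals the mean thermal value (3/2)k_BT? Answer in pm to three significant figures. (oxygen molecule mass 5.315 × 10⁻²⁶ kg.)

λ = 25.1 pm

KE = (3/2)k_BT = 1.5 × 1.381 × 10⁻²³ × 316 = 6.546 × 10⁻²¹ J.
p = √(2mKE) = √(2 × 5.315 × 10⁻²⁶ × 6.546 × 10⁻²¹) = 2.638 × 10⁻²³ kg·m/s.
λ = h/p = 2.51 × 10⁻¹¹ m = 25.1 pm.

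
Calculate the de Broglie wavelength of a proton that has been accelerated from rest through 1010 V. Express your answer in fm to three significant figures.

KE = eV = 1.602 × 10⁻¹⁹ × 1010 = 1.618 × 10⁻¹⁶ J.
p = √(2mKE) = √(2 × 1.673 × 10⁻²⁷ × 1.618 × 10⁻¹⁶) = 7.358 × 10⁻²² kg·m/s.
λ = h/p = 6.626 × 10⁻³⁴ / 7.358 × 10⁻²² = 9.01 × 10⁻¹³ m = 901 fm.

λ = 901 fm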